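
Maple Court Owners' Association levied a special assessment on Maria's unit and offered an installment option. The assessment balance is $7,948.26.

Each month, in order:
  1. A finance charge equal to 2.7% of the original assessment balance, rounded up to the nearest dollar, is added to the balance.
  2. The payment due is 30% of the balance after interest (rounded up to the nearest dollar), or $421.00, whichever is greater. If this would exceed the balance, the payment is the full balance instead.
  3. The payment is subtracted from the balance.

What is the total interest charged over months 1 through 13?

Month 1: opening $7,948.26; interest $215.00 → $8,163.26; payment $2,449.00; balance $5,714.26
Month 2: opening $5,714.26; interest $215.00 → $5,929.26; payment $1,779.00; balance $4,150.26
Month 3: opening $4,150.26; interest $215.00 → $4,365.26; payment $1,310.00; balance $3,055.26
Month 4: opening $3,055.26; interest $215.00 → $3,270.26; payment $982.00; balance $2,288.26
Month 5: opening $2,288.26; interest $215.00 → $2,503.26; payment $751.00; balance $1,752.26
Month 6: opening $1,752.26; interest $215.00 → $1,967.26; payment $591.00; balance $1,376.26
Month 7: opening $1,376.26; interest $215.00 → $1,591.26; payment $478.00; balance $1,113.26
Month 8: opening $1,113.26; interest $215.00 → $1,328.26; payment $421.00; balance $907.26
Month 9: opening $907.26; interest $215.00 → $1,122.26; payment $421.00; balance $701.26
Month 10: opening $701.26; interest $215.00 → $916.26; payment $421.00; balance $495.26
Month 11: opening $495.26; interest $215.00 → $710.26; payment $421.00; balance $289.26
Month 12: opening $289.26; interest $215.00 → $504.26; payment $421.00; balance $83.26
Month 13: opening $83.26; interest $215.00 → $298.26; payment $298.26; balance $0.00
Total interest: $215.00 + $215.00 + $215.00 + $215.00 + $215.00 + $215.00 + $215.00 + $215.00 + $215.00 + $215.00 + $215.00 + $215.00 + $215.00 = $2,795.00

$2,795.00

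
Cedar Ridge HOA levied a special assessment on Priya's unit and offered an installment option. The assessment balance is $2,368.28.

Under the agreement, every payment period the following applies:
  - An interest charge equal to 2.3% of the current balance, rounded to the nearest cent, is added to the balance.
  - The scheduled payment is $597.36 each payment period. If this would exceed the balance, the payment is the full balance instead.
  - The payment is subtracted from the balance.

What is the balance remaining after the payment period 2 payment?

$1,270.01

Payment period 1: opening $2,368.28; interest $54.47 → $2,422.75; payment $597.36; balance $1,825.39
Payment period 2: opening $1,825.39; interest $41.98 → $1,867.37; payment $597.36; balance $1,270.01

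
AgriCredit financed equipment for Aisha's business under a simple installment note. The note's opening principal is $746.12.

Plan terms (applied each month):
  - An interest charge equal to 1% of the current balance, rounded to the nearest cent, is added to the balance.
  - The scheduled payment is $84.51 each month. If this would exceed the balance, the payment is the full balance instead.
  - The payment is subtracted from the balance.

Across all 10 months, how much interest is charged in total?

$38.99

Month 1: opening $746.12; interest $7.46 → $753.58; payment $84.51; balance $669.07
Month 2: opening $669.07; interest $6.69 → $675.76; payment $84.51; balance $591.25
Month 3: opening $591.25; interest $5.91 → $597.16; payment $84.51; balance $512.65
Month 4: opening $512.65; interest $5.13 → $517.78; payment $84.51; balance $433.27
Month 5: opening $433.27; interest $4.33 → $437.60; payment $84.51; balance $353.09
Month 6: opening $353.09; interest $3.53 → $356.62; payment $84.51; balance $272.11
Month 7: opening $272.11; interest $2.72 → $274.83; payment $84.51; balance $190.32
Month 8: opening $190.32; interest $1.90 → $192.22; payment $84.51; balance $107.71
Month 9: opening $107.71; interest $1.08 → $108.79; payment $84.51; balance $24.28
Month 10: opening $24.28; interest $0.24 → $24.52; payment $24.52; balance $0.00
Total interest: $7.46 + $6.69 + $5.91 + $5.13 + $4.33 + $3.53 + $2.72 + $1.90 + $1.08 + $0.24 = $38.99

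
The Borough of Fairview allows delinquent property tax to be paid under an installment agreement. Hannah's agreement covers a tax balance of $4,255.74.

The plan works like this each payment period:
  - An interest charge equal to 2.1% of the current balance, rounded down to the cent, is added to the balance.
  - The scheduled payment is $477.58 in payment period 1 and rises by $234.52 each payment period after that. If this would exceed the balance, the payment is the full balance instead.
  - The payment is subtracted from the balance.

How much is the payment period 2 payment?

$712.10

Payment period 1: opening $4,255.74; interest $89.37 → $4,345.11; payment $477.58; balance $3,867.53
Payment period 2: opening $3,867.53; interest $81.21 → $3,948.74; payment $712.10; balance $3,236.64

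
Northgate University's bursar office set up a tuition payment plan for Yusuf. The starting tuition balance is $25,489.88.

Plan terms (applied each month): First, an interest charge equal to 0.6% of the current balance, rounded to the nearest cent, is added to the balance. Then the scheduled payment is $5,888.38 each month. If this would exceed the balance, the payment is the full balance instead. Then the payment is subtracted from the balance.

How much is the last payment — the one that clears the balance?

Month 1: $25,489.88 +$152.94 interest = $25,642.82; pay $5,888.38 → $19,754.44
Month 2: $19,754.44 +$118.53 interest = $19,872.97; pay $5,888.38 → $13,984.59
Month 3: $13,984.59 +$83.91 interest = $14,068.50; pay $5,888.38 → $8,180.12
Month 4: $8,180.12 +$49.08 interest = $8,229.20; pay $5,888.38 → $2,340.82
Month 5: $2,340.82 +$14.04 interest = $2,354.86; pay $2,354.86 → $0.00

$2,354.86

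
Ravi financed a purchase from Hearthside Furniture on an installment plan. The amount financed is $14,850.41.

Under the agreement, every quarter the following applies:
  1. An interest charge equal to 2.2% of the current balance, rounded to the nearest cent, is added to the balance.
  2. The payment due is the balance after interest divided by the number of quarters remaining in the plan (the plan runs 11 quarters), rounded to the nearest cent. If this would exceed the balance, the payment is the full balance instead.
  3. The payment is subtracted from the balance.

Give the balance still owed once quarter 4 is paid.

Quarter 1: opening $14,850.41; interest $326.71 → $15,177.12; payment $1,379.74; balance $13,797.38
Quarter 2: opening $13,797.38; interest $303.54 → $14,100.92; payment $1,410.09; balance $12,690.83
Quarter 3: opening $12,690.83; interest $279.20 → $12,970.03; payment $1,441.11; balance $11,528.92
Quarter 4: opening $11,528.92; interest $253.64 → $11,782.56; payment $1,472.82; balance $10,309.74

$10,309.74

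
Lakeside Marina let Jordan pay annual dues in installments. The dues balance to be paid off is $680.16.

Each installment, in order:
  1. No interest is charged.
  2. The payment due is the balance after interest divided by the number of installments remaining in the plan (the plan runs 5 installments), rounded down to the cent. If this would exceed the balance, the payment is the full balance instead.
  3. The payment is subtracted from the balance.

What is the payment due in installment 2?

Installment 1: opening $680.16; payment $136.03; balance $544.13
Installment 2: opening $544.13; payment $136.03; balance $408.10

$136.03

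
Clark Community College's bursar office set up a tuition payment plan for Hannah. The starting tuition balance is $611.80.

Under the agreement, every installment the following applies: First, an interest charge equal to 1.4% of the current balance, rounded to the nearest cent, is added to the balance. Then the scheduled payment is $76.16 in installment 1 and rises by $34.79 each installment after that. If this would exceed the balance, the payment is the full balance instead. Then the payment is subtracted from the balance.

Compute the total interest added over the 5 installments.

Installment 1: $611.80 +$8.57 interest = $620.37; pay $76.16 → $544.21
Installment 2: $544.21 +$7.62 interest = $551.83; pay $110.95 → $440.88
Installment 3: $440.88 +$6.17 interest = $447.05; pay $145.74 → $301.31
Installment 4: $301.31 +$4.22 interest = $305.53; pay $180.53 → $125.00
Installment 5: $125.00 +$1.75 interest = $126.75; pay $126.75 → $0.00
Total interest: $8.57 + $7.62 + $6.17 + $4.22 + $1.75 = $28.33

$28.33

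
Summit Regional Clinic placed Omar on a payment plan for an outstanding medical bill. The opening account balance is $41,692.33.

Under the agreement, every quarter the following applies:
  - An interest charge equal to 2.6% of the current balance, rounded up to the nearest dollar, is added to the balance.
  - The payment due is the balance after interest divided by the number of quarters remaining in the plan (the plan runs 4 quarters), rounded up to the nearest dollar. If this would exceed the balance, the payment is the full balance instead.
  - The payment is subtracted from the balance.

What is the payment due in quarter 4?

Quarter 1: opening $41,692.33; interest $1,085.00 → $42,777.33; payment $10,695.00; balance $32,082.33
Quarter 2: opening $32,082.33; interest $835.00 → $32,917.33; payment $10,973.00; balance $21,944.33
Quarter 3: opening $21,944.33; interest $571.00 → $22,515.33; payment $11,258.00; balance $11,257.33
Quarter 4: opening $11,257.33; interest $293.00 → $11,550.33; payment $11,550.33; balance $0.00

$11,550.33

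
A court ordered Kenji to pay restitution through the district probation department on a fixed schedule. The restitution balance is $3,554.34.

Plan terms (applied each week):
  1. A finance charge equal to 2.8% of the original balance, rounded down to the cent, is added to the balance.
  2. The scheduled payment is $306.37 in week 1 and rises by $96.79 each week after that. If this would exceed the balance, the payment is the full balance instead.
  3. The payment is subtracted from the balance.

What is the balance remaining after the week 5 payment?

Week 1: opening $3,554.34; interest $99.52 → $3,653.86; payment $306.37; balance $3,347.49
Week 2: opening $3,347.49; interest $99.52 → $3,447.01; payment $403.16; balance $3,043.85
Week 3: opening $3,043.85; interest $99.52 → $3,143.37; payment $499.95; balance $2,643.42
Week 4: opening $2,643.42; interest $99.52 → $2,742.94; payment $596.74; balance $2,146.20
Week 5: opening $2,146.20; interest $99.52 → $2,245.72; payment $693.53; balance $1,552.19

$1,552.19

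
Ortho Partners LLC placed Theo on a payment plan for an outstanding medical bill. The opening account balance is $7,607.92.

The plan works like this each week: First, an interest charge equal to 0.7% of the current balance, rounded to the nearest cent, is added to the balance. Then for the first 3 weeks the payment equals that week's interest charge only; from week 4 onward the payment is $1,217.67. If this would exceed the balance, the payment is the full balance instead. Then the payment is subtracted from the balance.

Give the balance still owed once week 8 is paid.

# | Opening | Interest | Payment | End bal
1 | $7,607.92 | $53.26 | $53.26 | $7,607.92
2 | $7,607.92 | $53.26 | $53.26 | $7,607.92
3 | $7,607.92 | $53.26 | $53.26 | $7,607.92
4 | $7,607.92 | $53.26 | $1,217.67 | $6,443.51
5 | $6,443.51 | $45.10 | $1,217.67 | $5,270.94
6 | $5,270.94 | $36.90 | $1,217.67 | $4,090.17
7 | $4,090.17 | $28.63 | $1,217.67 | $2,901.13
8 | $2,901.13 | $20.31 | $1,217.67 | $1,703.77

$1,703.77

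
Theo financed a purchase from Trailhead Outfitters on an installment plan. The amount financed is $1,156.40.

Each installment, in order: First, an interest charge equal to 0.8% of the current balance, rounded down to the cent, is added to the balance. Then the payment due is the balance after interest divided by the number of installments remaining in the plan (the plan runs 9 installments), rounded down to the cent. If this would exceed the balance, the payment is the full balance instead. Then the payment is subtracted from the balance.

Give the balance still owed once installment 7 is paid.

$271.72

Installment 1: $1,156.40 +$9.25 interest = $1,165.65; pay $129.51 → $1,036.14
Installment 2: $1,036.14 +$8.28 interest = $1,044.42; pay $130.55 → $913.87
Installment 3: $913.87 +$7.31 interest = $921.18; pay $131.59 → $789.59
Installment 4: $789.59 +$6.31 interest = $795.90; pay $132.65 → $663.25
Installment 5: $663.25 +$5.30 interest = $668.55; pay $133.71 → $534.84
Installment 6: $534.84 +$4.27 interest = $539.11; pay $134.77 → $404.34
Installment 7: $404.34 +$3.23 interest = $407.57; pay $135.85 → $271.72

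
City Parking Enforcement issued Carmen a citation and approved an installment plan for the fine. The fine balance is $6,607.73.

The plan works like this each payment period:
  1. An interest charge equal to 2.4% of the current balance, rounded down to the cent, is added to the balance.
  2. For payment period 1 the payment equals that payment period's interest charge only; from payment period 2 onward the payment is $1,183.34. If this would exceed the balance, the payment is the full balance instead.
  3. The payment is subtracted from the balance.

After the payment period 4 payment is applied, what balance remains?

Payment period 1: opening $6,607.73; interest $158.58 → $6,766.31; payment $158.58; balance $6,607.73
Payment period 2: opening $6,607.73; interest $158.58 → $6,766.31; payment $1,183.34; balance $5,582.97
Payment period 3: opening $5,582.97; interest $133.99 → $5,716.96; payment $1,183.34; balance $4,533.62
Payment period 4: opening $4,533.62; interest $108.80 → $4,642.42; payment $1,183.34; balance $3,459.08

$3,459.08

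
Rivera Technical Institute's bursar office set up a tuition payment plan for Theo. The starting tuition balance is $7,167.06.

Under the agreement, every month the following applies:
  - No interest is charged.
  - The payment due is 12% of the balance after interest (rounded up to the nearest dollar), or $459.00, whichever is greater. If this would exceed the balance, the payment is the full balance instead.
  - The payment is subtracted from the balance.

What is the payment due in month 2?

$757.00

Month 1: $7,167.06 − $861.00 → $6,306.06
Month 2: $6,306.06 − $757.00 → $5,549.06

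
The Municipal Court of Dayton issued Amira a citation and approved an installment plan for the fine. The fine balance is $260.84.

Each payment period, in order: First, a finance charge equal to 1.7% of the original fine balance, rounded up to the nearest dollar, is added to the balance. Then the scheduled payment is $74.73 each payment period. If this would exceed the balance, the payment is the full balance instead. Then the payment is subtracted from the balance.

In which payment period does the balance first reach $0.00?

4

Payment period 1: $260.84 +$5.00 interest = $265.84; pay $74.73 → $191.11
Payment period 2: $191.11 +$5.00 interest = $196.11; pay $74.73 → $121.38
Payment period 3: $121.38 +$5.00 interest = $126.38; pay $74.73 → $51.65
Payment period 4: $51.65 +$5.00 interest = $56.65; pay $56.65 → $0.00
Balance reaches $0.00 in payment period 4.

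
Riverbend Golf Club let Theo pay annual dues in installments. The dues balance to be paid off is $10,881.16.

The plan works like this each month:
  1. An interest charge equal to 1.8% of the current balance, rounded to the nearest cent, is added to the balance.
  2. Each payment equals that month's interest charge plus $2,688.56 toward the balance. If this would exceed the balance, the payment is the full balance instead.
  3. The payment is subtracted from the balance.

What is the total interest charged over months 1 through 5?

Month 1: opening $10,881.16; interest $195.86 → $11,077.02; payment $2,884.42; balance $8,192.60
Month 2: opening $8,192.60; interest $147.47 → $8,340.07; payment $2,836.03; balance $5,504.04
Month 3: opening $5,504.04; interest $99.07 → $5,603.11; payment $2,787.63; balance $2,815.48
Month 4: opening $2,815.48; interest $50.68 → $2,866.16; payment $2,739.24; balance $126.92
Month 5: opening $126.92; interest $2.28 → $129.20; payment $129.20; balance $0.00
Total interest: $195.86 + $147.47 + $99.07 + $50.68 + $2.28 = $495.36

$495.36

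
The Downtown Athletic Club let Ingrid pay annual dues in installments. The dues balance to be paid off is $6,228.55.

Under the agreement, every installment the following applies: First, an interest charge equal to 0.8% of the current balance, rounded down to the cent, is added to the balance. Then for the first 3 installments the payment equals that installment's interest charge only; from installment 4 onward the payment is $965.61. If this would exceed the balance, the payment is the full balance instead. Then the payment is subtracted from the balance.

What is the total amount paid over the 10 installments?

Installment 1: $6,228.55 +$49.82 interest = $6,278.37; pay $49.82 → $6,228.55
Installment 2: $6,228.55 +$49.82 interest = $6,278.37; pay $49.82 → $6,228.55
Installment 3: $6,228.55 +$49.82 interest = $6,278.37; pay $49.82 → $6,228.55
Installment 4: $6,228.55 +$49.82 interest = $6,278.37; pay $965.61 → $5,312.76
Installment 5: $5,312.76 +$42.50 interest = $5,355.26; pay $965.61 → $4,389.65
Installment 6: $4,389.65 +$35.11 interest = $4,424.76; pay $965.61 → $3,459.15
Installment 7: $3,459.15 +$27.67 interest = $3,486.82; pay $965.61 → $2,521.21
Installment 8: $2,521.21 +$20.16 interest = $2,541.37; pay $965.61 → $1,575.76
Installment 9: $1,575.76 +$12.60 interest = $1,588.36; pay $965.61 → $622.75
Installment 10: $622.75 +$4.98 interest = $627.73; pay $627.73 → $0.00
Total paid: $6,570.85

$6,570.85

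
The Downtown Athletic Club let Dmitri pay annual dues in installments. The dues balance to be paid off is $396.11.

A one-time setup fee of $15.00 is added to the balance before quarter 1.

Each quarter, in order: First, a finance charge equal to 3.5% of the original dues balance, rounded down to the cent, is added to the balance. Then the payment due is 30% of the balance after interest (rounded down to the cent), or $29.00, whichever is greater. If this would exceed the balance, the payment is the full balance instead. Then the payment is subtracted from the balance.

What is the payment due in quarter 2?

$93.40

# | Opening | Interest | Payment | End bal
1 | $411.11 | $13.86 | $127.49 | $297.48
2 | $297.48 | $13.86 | $93.40 | $217.94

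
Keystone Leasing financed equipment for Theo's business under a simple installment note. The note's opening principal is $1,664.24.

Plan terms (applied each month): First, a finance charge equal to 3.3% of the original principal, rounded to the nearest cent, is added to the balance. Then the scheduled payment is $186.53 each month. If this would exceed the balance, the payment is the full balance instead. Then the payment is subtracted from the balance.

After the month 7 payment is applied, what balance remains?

Month 1: opening $1,664.24; interest $54.92 → $1,719.16; payment $186.53; balance $1,532.63
Month 2: opening $1,532.63; interest $54.92 → $1,587.55; payment $186.53; balance $1,401.02
Month 3: opening $1,401.02; interest $54.92 → $1,455.94; payment $186.53; balance $1,269.41
Month 4: opening $1,269.41; interest $54.92 → $1,324.33; payment $186.53; balance $1,137.80
Month 5: opening $1,137.80; interest $54.92 → $1,192.72; payment $186.53; balance $1,006.19
Month 6: opening $1,006.19; interest $54.92 → $1,061.11; payment $186.53; balance $874.58
Month 7: opening $874.58; interest $54.92 → $929.50; payment $186.53; balance $742.97

$742.97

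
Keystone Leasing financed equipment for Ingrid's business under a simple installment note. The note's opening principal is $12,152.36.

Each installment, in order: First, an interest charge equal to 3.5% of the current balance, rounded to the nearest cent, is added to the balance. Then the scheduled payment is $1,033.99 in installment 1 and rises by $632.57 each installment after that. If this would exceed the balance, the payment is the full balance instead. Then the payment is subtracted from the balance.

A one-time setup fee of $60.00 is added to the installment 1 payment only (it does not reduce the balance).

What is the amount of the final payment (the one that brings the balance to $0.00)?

$2,419.27

Installment 1: opening $12,152.36; interest $425.33 → $12,577.69; payment $1,033.99 (+ $60.00 fee); balance $11,543.70
Installment 2: opening $11,543.70; interest $404.03 → $11,947.73; payment $1,666.56; balance $10,281.17
Installment 3: opening $10,281.17; interest $359.84 → $10,641.01; payment $2,299.13; balance $8,341.88
Installment 4: opening $8,341.88; interest $291.97 → $8,633.85; payment $2,931.70; balance $5,702.15
Installment 5: opening $5,702.15; interest $199.58 → $5,901.73; payment $3,564.27; balance $2,337.46
Installment 6: opening $2,337.46; interest $81.81 → $2,419.27; payment $2,419.27; balance $0.00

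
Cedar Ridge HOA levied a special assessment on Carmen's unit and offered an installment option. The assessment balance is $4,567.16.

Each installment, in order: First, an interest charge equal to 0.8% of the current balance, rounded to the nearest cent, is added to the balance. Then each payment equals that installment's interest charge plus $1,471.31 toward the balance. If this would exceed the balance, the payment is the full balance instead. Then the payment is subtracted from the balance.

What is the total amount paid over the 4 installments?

Installment 1: opening $4,567.16; interest $36.54 → $4,603.70; payment $1,507.85; balance $3,095.85
Installment 2: opening $3,095.85; interest $24.77 → $3,120.62; payment $1,496.08; balance $1,624.54
Installment 3: opening $1,624.54; interest $13.00 → $1,637.54; payment $1,484.31; balance $153.23
Installment 4: opening $153.23; interest $1.23 → $154.46; payment $154.46; balance $0.00
Total paid: $4,642.70

$4,642.70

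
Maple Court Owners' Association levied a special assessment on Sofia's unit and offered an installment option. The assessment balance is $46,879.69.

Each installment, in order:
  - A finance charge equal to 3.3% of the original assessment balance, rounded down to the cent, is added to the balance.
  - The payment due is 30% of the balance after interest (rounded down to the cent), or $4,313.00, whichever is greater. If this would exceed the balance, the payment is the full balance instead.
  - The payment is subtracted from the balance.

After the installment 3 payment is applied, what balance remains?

$18,451.33

# | Opening | Interest | Payment | End bal
1 | $46,879.69 | $1,547.02 | $14,528.01 | $33,898.70
2 | $33,898.70 | $1,547.02 | $10,633.71 | $24,812.01
3 | $24,812.01 | $1,547.02 | $7,907.70 | $18,451.33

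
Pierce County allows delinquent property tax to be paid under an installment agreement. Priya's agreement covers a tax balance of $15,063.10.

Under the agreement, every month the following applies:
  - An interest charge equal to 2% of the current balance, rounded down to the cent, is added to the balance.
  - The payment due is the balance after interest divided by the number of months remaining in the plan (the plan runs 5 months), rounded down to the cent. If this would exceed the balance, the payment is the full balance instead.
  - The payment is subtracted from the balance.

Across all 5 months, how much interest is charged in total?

$928.22

Month 1: $15,063.10 +$301.26 interest = $15,364.36; pay $3,072.87 → $12,291.49
Month 2: $12,291.49 +$245.82 interest = $12,537.31; pay $3,134.32 → $9,402.99
Month 3: $9,402.99 +$188.05 interest = $9,591.04; pay $3,197.01 → $6,394.03
Month 4: $6,394.03 +$127.88 interest = $6,521.91; pay $3,260.95 → $3,260.96
Month 5: $3,260.96 +$65.21 interest = $3,326.17; pay $3,326.17 → $0.00
Total interest: $301.26 + $245.82 + $188.05 + $127.88 + $65.21 = $928.22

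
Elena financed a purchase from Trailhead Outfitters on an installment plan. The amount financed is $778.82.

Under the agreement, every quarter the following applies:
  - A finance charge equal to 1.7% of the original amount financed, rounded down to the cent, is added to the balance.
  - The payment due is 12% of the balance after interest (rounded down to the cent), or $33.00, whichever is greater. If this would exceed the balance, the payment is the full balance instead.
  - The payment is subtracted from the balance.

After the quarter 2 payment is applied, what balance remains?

Quarter 1: $778.82 +$13.23 interest = $792.05; pay $95.04 → $697.01
Quarter 2: $697.01 +$13.23 interest = $710.24; pay $85.22 → $625.02

$625.02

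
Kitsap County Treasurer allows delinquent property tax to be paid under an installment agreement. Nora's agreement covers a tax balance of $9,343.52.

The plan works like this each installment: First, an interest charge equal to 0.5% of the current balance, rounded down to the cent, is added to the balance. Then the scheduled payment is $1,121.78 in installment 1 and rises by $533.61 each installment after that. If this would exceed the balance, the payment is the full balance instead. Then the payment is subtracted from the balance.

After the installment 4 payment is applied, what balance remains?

# | Opening | Interest | Payment | End bal
1 | $9,343.52 | $46.71 | $1,121.78 | $8,268.45
2 | $8,268.45 | $41.34 | $1,655.39 | $6,654.40
3 | $6,654.40 | $33.27 | $2,189.00 | $4,498.67
4 | $4,498.67 | $22.49 | $2,722.61 | $1,798.55

$1,798.55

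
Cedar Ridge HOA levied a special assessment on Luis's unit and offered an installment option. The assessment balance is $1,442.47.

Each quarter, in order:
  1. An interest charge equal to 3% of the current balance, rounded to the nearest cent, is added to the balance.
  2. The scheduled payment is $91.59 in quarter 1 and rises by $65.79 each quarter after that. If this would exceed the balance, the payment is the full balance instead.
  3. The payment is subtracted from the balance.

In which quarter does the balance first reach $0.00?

# | Opening | Interest | Payment | End bal
1 | $1,442.47 | $43.27 | $91.59 | $1,394.15
2 | $1,394.15 | $41.82 | $157.38 | $1,278.59
3 | $1,278.59 | $38.36 | $223.17 | $1,093.78
4 | $1,093.78 | $32.81 | $288.96 | $837.63
5 | $837.63 | $25.13 | $354.75 | $508.01
6 | $508.01 | $15.24 | $420.54 | $102.71
7 | $102.71 | $3.08 | $105.79 | $0.00
Balance reaches $0.00 in quarter 7.

7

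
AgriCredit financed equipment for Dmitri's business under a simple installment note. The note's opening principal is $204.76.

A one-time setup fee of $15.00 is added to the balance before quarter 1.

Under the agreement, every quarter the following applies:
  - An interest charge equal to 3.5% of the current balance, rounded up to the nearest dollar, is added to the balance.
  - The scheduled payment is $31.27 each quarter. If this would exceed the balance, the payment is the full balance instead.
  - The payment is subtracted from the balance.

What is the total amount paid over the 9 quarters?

Quarter 1: $219.76 +$8.00 interest = $227.76; pay $31.27 → $196.49
Quarter 2: $196.49 +$7.00 interest = $203.49; pay $31.27 → $172.22
Quarter 3: $172.22 +$7.00 interest = $179.22; pay $31.27 → $147.95
Quarter 4: $147.95 +$6.00 interest = $153.95; pay $31.27 → $122.68
Quarter 5: $122.68 +$5.00 interest = $127.68; pay $31.27 → $96.41
Quarter 6: $96.41 +$4.00 interest = $100.41; pay $31.27 → $69.14
Quarter 7: $69.14 +$3.00 interest = $72.14; pay $31.27 → $40.87
Quarter 8: $40.87 +$2.00 interest = $42.87; pay $31.27 → $11.60
Quarter 9: $11.60 +$1.00 interest = $12.60; pay $12.60 → $0.00
Total paid: $262.76

$262.76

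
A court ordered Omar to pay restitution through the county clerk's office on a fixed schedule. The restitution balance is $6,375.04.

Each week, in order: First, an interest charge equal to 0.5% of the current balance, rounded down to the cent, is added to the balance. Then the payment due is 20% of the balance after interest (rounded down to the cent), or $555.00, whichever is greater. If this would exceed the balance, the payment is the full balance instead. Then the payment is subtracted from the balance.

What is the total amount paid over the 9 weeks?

$6,509.04

# | Opening | Interest | Payment | End bal
1 | $6,375.04 | $31.87 | $1,281.38 | $5,125.53
2 | $5,125.53 | $25.62 | $1,030.23 | $4,120.92
3 | $4,120.92 | $20.60 | $828.30 | $3,313.22
4 | $3,313.22 | $16.56 | $665.95 | $2,663.83
5 | $2,663.83 | $13.31 | $555.00 | $2,122.14
6 | $2,122.14 | $10.61 | $555.00 | $1,577.75
7 | $1,577.75 | $7.88 | $555.00 | $1,030.63
8 | $1,030.63 | $5.15 | $555.00 | $480.78
9 | $480.78 | $2.40 | $483.18 | $0.00
Total paid: $6,509.04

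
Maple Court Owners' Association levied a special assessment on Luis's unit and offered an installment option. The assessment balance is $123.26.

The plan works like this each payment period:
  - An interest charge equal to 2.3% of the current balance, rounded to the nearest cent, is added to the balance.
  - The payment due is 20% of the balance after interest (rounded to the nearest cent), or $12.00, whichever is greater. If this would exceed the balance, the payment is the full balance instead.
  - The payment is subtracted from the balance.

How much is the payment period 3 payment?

Payment period 1: opening $123.26; interest $2.83 → $126.09; payment $25.22; balance $100.87
Payment period 2: opening $100.87; interest $2.32 → $103.19; payment $20.64; balance $82.55
Payment period 3: opening $82.55; interest $1.90 → $84.45; payment $16.89; balance $67.56

$16.89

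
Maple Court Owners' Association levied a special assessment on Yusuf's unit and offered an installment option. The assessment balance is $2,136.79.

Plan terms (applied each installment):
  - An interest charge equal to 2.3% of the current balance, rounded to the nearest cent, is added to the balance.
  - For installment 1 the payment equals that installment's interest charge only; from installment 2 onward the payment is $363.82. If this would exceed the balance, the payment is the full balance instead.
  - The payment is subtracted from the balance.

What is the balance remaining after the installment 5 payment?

$834.00

Installment 1: $2,136.79 +$49.15 interest = $2,185.94; pay $49.15 → $2,136.79
Installment 2: $2,136.79 +$49.15 interest = $2,185.94; pay $363.82 → $1,822.12
Installment 3: $1,822.12 +$41.91 interest = $1,864.03; pay $363.82 → $1,500.21
Installment 4: $1,500.21 +$34.50 interest = $1,534.71; pay $363.82 → $1,170.89
Installment 5: $1,170.89 +$26.93 interest = $1,197.82; pay $363.82 → $834.00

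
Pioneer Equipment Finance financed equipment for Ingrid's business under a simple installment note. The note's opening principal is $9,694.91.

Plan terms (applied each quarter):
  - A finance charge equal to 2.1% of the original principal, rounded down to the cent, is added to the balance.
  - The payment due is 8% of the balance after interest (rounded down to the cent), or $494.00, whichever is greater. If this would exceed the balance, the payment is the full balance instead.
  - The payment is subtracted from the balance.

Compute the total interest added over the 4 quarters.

$814.36

Quarter 1: opening $9,694.91; interest $203.59 → $9,898.50; payment $791.88; balance $9,106.62
Quarter 2: opening $9,106.62; interest $203.59 → $9,310.21; payment $744.81; balance $8,565.40
Quarter 3: opening $8,565.40; interest $203.59 → $8,768.99; payment $701.51; balance $8,067.48
Quarter 4: opening $8,067.48; interest $203.59 → $8,271.07; payment $661.68; balance $7,609.39
Total interest: $203.59 + $203.59 + $203.59 + $203.59 = $814.36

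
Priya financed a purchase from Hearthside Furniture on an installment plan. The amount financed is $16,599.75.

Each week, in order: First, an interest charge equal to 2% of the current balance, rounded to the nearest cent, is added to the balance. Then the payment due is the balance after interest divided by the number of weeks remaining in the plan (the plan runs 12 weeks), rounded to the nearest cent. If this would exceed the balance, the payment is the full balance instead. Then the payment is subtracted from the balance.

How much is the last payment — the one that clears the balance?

Week 1: opening $16,599.75; interest $332.00 → $16,931.75; payment $1,410.98; balance $15,520.77
Week 2: opening $15,520.77; interest $310.42 → $15,831.19; payment $1,439.20; balance $14,391.99
Week 3: opening $14,391.99; interest $287.84 → $14,679.83; payment $1,467.98; balance $13,211.85
Week 4: opening $13,211.85; interest $264.24 → $13,476.09; payment $1,497.34; balance $11,978.75
Week 5: opening $11,978.75; interest $239.58 → $12,218.33; payment $1,527.29; balance $10,691.04
Week 6: opening $10,691.04; interest $213.82 → $10,904.86; payment $1,557.84; balance $9,347.02
Week 7: opening $9,347.02; interest $186.94 → $9,533.96; payment $1,588.99; balance $7,944.97
Week 8: opening $7,944.97; interest $158.90 → $8,103.87; payment $1,620.77; balance $6,483.10
Week 9: opening $6,483.10; interest $129.66 → $6,612.76; payment $1,653.19; balance $4,959.57
Week 10: opening $4,959.57; interest $99.19 → $5,058.76; payment $1,686.25; balance $3,372.51
Week 11: opening $3,372.51; interest $67.45 → $3,439.96; payment $1,719.98; balance $1,719.98
Week 12: opening $1,719.98; interest $34.40 → $1,754.38; payment $1,754.38; balance $0.00

$1,754.38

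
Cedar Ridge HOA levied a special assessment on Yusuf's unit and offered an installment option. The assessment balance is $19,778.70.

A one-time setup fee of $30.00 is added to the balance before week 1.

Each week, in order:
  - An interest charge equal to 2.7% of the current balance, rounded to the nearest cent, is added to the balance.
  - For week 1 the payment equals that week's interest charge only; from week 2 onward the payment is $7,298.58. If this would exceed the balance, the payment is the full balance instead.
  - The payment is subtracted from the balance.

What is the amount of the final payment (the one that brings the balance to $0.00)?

$6,263.24

Week 1: opening $19,808.70; interest $534.83 → $20,343.53; payment $534.83; balance $19,808.70
Week 2: opening $19,808.70; interest $534.83 → $20,343.53; payment $7,298.58; balance $13,044.95
Week 3: opening $13,044.95; interest $352.21 → $13,397.16; payment $7,298.58; balance $6,098.58
Week 4: opening $6,098.58; interest $164.66 → $6,263.24; payment $6,263.24; balance $0.00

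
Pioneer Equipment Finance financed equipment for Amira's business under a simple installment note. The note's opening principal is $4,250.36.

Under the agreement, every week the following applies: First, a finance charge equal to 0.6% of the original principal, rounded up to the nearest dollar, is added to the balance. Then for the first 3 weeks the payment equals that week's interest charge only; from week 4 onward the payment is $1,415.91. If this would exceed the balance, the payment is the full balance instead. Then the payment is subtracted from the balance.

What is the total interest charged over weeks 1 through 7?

# | Opening | Interest | Payment | End bal
1 | $4,250.36 | $26.00 | $26.00 | $4,250.36
2 | $4,250.36 | $26.00 | $26.00 | $4,250.36
3 | $4,250.36 | $26.00 | $26.00 | $4,250.36
4 | $4,250.36 | $26.00 | $1,415.91 | $2,860.45
5 | $2,860.45 | $26.00 | $1,415.91 | $1,470.54
6 | $1,470.54 | $26.00 | $1,415.91 | $80.63
7 | $80.63 | $26.00 | $106.63 | $0.00
Total interest: $26.00 + $26.00 + $26.00 + $26.00 + $26.00 + $26.00 + $26.00 = $182.00

$182.00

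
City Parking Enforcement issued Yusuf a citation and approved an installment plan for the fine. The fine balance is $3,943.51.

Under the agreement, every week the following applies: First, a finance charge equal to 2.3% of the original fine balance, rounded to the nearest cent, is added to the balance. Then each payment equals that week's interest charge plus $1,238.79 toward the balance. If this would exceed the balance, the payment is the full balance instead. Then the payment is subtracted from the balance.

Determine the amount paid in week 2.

Week 1: opening $3,943.51; interest $90.70 → $4,034.21; payment $1,329.49; balance $2,704.72
Week 2: opening $2,704.72; interest $90.70 → $2,795.42; payment $1,329.49; balance $1,465.93

$1,329.49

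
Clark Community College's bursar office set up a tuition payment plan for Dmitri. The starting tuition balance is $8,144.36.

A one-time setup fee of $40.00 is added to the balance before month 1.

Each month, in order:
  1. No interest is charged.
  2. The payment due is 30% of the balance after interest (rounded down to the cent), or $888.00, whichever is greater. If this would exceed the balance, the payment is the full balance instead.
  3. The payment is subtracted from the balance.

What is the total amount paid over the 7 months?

Month 1: opening $8,184.36; payment $2,455.30; balance $5,729.06
Month 2: opening $5,729.06; payment $1,718.71; balance $4,010.35
Month 3: opening $4,010.35; payment $1,203.10; balance $2,807.25
Month 4: opening $2,807.25; payment $888.00; balance $1,919.25
Month 5: opening $1,919.25; payment $888.00; balance $1,031.25
Month 6: opening $1,031.25; payment $888.00; balance $143.25
Month 7: opening $143.25; payment $143.25; balance $0.00
Total paid: $8,184.36

$8,184.36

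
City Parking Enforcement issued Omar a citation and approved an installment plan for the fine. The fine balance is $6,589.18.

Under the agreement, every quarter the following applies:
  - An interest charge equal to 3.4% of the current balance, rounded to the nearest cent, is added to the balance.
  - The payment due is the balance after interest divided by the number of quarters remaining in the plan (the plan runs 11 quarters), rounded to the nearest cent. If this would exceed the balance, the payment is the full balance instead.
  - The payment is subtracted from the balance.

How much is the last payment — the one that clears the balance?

Quarter 1: $6,589.18 +$224.03 interest = $6,813.21; pay $619.38 → $6,193.83
Quarter 2: $6,193.83 +$210.59 interest = $6,404.42; pay $640.44 → $5,763.98
Quarter 3: $5,763.98 +$195.98 interest = $5,959.96; pay $662.22 → $5,297.74
Quarter 4: $5,297.74 +$180.12 interest = $5,477.86; pay $684.73 → $4,793.13
Quarter 5: $4,793.13 +$162.97 interest = $4,956.10; pay $708.01 → $4,248.09
Quarter 6: $4,248.09 +$144.44 interest = $4,392.53; pay $732.09 → $3,660.44
Quarter 7: $3,660.44 +$124.45 interest = $3,784.89; pay $756.98 → $3,027.91
Quarter 8: $3,027.91 +$102.95 interest = $3,130.86; pay $782.72 → $2,348.14
Quarter 9: $2,348.14 +$79.84 interest = $2,427.98; pay $809.33 → $1,618.65
Quarter 10: $1,618.65 +$55.03 interest = $1,673.68; pay $836.84 → $836.84
Quarter 11: $836.84 +$28.45 interest = $865.29; pay $865.29 → $0.00

$865.29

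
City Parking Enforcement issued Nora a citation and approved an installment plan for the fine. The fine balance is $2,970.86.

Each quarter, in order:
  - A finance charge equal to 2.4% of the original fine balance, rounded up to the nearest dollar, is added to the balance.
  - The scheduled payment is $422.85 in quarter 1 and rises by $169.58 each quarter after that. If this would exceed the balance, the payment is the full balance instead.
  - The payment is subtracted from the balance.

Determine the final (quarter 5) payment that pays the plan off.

# | Opening | Interest | Payment | End bal
1 | $2,970.86 | $72.00 | $422.85 | $2,620.01
2 | $2,620.01 | $72.00 | $592.43 | $2,099.58
3 | $2,099.58 | $72.00 | $762.01 | $1,409.57
4 | $1,409.57 | $72.00 | $931.59 | $549.98
5 | $549.98 | $72.00 | $621.98 | $0.00

$621.98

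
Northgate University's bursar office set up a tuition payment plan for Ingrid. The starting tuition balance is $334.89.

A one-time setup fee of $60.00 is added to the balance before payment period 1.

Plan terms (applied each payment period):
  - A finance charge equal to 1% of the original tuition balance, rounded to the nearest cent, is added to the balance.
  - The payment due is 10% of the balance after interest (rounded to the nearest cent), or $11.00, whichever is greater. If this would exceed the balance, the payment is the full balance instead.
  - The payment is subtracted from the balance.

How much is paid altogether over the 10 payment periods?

$271.06

Payment period 1: opening $394.89; interest $3.35 → $398.24; payment $39.82; balance $358.42
Payment period 2: opening $358.42; interest $3.35 → $361.77; payment $36.18; balance $325.59
Payment period 3: opening $325.59; interest $3.35 → $328.94; payment $32.89; balance $296.05
Payment period 4: opening $296.05; interest $3.35 → $299.40; payment $29.94; balance $269.46
Payment period 5: opening $269.46; interest $3.35 → $272.81; payment $27.28; balance $245.53
Payment period 6: opening $245.53; interest $3.35 → $248.88; payment $24.89; balance $223.99
Payment period 7: opening $223.99; interest $3.35 → $227.34; payment $22.73; balance $204.61
Payment period 8: opening $204.61; interest $3.35 → $207.96; payment $20.80; balance $187.16
Payment period 9: opening $187.16; interest $3.35 → $190.51; payment $19.05; balance $171.46
Payment period 10: opening $171.46; interest $3.35 → $174.81; payment $17.48; balance $157.33
Total paid: $271.06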